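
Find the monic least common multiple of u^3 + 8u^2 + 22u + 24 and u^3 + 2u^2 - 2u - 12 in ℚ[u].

u^4 + 6u^3 + 6u^2 - 20u - 48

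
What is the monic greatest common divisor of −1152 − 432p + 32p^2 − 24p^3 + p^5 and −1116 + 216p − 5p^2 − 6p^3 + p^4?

−36 + p^2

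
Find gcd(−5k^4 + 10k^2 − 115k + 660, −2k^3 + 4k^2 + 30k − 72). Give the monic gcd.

Repeated division with remainder:
  −5k^4 + 10k^2 − 115k + 660 = ((5/2)k + 5)(−2k^3 + 4k^2 + 30k − 72) + (−85k^2 − 85k + 1020)
  −2k^3 + 4k^2 + 30k − 72 = ((2/85)k − 6/85)(−85k^2 − 85k + 1020) + (0)
Last nonzero remainder: −85k^2 − 85k + 1020. Dividing through by −85 gives the monic gcd k^2 + k − 12.

k^2 + k − 12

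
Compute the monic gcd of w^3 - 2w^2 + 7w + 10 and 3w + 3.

w + 1

Repeated division with remainder:
  w^3 - 2w^2 + 7w + 10 = ((1/3)w^2 - w + 10/3)(3w + 3) + (0)
Last nonzero remainder: 3w + 3. Dividing through by 3 gives the monic gcd w + 1.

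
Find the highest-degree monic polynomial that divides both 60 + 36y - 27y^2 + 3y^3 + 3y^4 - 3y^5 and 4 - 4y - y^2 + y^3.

-4 + y^2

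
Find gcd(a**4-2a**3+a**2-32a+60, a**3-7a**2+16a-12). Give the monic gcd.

a**2-5a+6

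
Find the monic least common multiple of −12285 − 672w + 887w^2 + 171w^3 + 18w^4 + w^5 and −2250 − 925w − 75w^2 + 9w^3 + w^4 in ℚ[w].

614250 + 95025w − 53275w^2 − 13657w^3 − 868w^4 + 31w^5 + 13w^6 + w^7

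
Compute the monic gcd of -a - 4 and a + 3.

Repeated division with remainder:
  -a - 4 = (-1)(a + 3) + (-1)
  a + 3 = (-a - 3)(-1) + (0)
The last nonzero remainder is the constant -1, so the polynomials are coprime and gcd = 1.

1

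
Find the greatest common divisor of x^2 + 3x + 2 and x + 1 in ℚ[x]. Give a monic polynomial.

Apply the Euclidean algorithm:
  x^2 + 3x + 2 = (x + 2)(x + 1) + (0)
The last nonzero remainder x + 1 is already monic.

x + 1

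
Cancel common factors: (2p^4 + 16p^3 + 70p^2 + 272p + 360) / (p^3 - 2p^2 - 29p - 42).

(2p^3 + 12p^2 + 46p + 180)/(p^2 - 4p - 21)

Repeated division with remainder:
  2p^4 + 16p^3 + 70p^2 + 272p + 360 = (2p + 20)(p^3 - 2p^2 - 29p - 42) + (168p^2 + 936p + 1200)
  p^3 - 2p^2 - 29p - 42 = ((1/168)p - 53/1176)(168p^2 + 936p + 1200) + ((296/49)p + 592/49)
  168p^2 + 936p + 1200 = ((1029/37)p + 3675/37)((296/49)p + 592/49) + (0)
Last nonzero remainder: (296/49)p + 592/49. Dividing through by 296/49 gives the monic gcd p + 2.
Cancel p + 2 from numerator and denominator to get the reduced form.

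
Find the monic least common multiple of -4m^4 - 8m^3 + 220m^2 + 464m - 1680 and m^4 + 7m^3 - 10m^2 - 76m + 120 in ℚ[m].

Euclidean algorithm in ℚ[m]:
  -4m^4 - 8m^3 + 220m^2 + 464m - 1680 = (-4)(m^4 + 7m^3 - 10m^2 - 76m + 120) + (20m^3 + 180m^2 + 160m - 1200)
  m^4 + 7m^3 - 10m^2 - 76m + 120 = ((1/20)m - 1/10)(20m^3 + 180m^2 + 160m - 1200) + (0)
Last nonzero remainder: 20m^3 + 180m^2 + 160m - 1200. Dividing through by 20 gives the monic gcd m^3 + 9m^2 + 8m - 60.
Then lcm(f, g) = f·g / gcd(f, g); expanding and making the result monic gives the answer.

m^5 - 59m^3 - 6m^2 + 652m - 840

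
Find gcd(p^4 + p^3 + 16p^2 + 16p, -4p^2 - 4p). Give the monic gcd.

p^2 + p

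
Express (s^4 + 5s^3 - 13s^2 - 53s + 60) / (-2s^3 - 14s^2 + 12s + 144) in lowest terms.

Apply the Euclidean algorithm:
  s^4 + 5s^3 - 13s^2 - 53s + 60 = (-(1/2)s + 1)(-2s^3 - 14s^2 + 12s + 144) + (7s^2 + 7s - 84)
  -2s^3 - 14s^2 + 12s + 144 = (-(2/7)s - 12/7)(7s^2 + 7s - 84) + (0)
Last nonzero remainder: 7s^2 + 7s - 84. Dividing through by 7 gives the monic gcd s^2 + s - 12.
Cancel s^2 + s - 12 from numerator and denominator to get the reduced form.

(-s^2 - 4s + 5)/(2s + 12)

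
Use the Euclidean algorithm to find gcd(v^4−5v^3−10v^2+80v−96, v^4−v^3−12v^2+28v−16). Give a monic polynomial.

v^2+2v−8

Repeated division with remainder:
  v^4−5v^3−10v^2+80v−96 = (v^4−v^3−12v^2+28v−16) + (−4v^3+2v^2+52v−80)
  v^4−v^3−12v^2+28v−16 = (−(1/4)v+1/8)(−4v^3+2v^2+52v−80) + ((3/4)v^2+(3/2)v−6)
  −4v^3+2v^2+52v−80 = (−(16/3)v+40/3)((3/4)v^2+(3/2)v−6) + (0)
Last nonzero remainder: (3/4)v^2+(3/2)v−6. Dividing through by 3/4 gives the monic gcd v^2+2v−8.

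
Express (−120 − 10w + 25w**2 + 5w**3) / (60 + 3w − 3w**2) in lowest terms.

(30 − 5w − 5w**2)/(−15 + 3w)

Repeated division with remainder:
  5w**3 + 25w**2 − 10w − 120 = (−(5/3)w − 10)(−3w**2 + 3w + 60) + (120w + 480)
  −3w**2 + 3w + 60 = (−(1/40)w + 1/8)(120w + 480) + (0)
Last nonzero remainder: 120w + 480. Dividing through by 120 gives the monic gcd w + 4.
Cancel w + 4 from numerator and denominator to get the reduced form.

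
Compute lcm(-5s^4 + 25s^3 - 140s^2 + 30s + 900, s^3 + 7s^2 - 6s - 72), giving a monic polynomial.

s^6 + 5s^5 + 2s^4 + 154s^3 + 432s^2 - 1944s - 4320

By polynomial division,
  -5s^4 + 25s^3 - 140s^2 + 30s + 900 = (-5s + 60)(s^3 + 7s^2 - 6s - 72) + (-590s^2 + 30s + 5220)
  s^3 + 7s^2 - 6s - 72 = (-(1/590)s - 208/17405)(-590s^2 + 30s + 5220) + ((11160/3481)s - 33480/3481)
  -590s^2 + 30s + 5220 = (-(205379/1116)s - 100949/186)((11160/3481)s - 33480/3481) + (0)
Last nonzero remainder: (11160/3481)s - 33480/3481. Dividing through by 11160/3481 gives the monic gcd s - 3.
Then lcm(f, g) = f·g / gcd(f, g); expanding and making the result monic gives the answer.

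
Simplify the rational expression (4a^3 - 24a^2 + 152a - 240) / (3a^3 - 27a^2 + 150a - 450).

(4a - 8)/(3a - 15)

By polynomial division,
  4a^3 - 24a^2 + 152a - 240 = (4/3)(3a^3 - 27a^2 + 150a - 450) + (12a^2 - 48a + 360)
  3a^3 - 27a^2 + 150a - 450 = ((1/4)a - 5/4)(12a^2 - 48a + 360) + (0)
Last nonzero remainder: 12a^2 - 48a + 360. Dividing through by 12 gives the monic gcd a^2 - 4a + 30.
Cancel a^2 - 4a + 30 from numerator and denominator to get the reduced form.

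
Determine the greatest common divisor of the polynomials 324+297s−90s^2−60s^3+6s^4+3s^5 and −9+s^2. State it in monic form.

By polynomial division,
  3s^5+6s^4−60s^3−90s^2+297s+324 = (3s^3+6s^2−33s−36)(s^2−9) + (0)
The last nonzero remainder s^2−9 is already monic.

−9+s^2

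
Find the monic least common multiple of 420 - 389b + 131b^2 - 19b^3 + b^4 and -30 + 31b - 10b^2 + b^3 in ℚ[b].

-840 + 1198b - 651b^2 + 169b^3 - 21b^4 + b^5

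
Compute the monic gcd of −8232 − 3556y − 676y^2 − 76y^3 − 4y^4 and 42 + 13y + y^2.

Repeated division with remainder:
  −4y^4 − 76y^3 − 676y^2 − 3556y − 8232 = (−4y^2 − 24y − 196)(y^2 + 13y + 42) + (0)
The last nonzero remainder y^2 + 13y + 42 is already monic.

42 + 13y + y^2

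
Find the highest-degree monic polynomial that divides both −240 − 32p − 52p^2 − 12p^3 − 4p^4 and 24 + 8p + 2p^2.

12 + 4p + p^2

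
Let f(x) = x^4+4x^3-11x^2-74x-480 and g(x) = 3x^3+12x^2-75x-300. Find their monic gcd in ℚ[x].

Apply the Euclidean algorithm:
  x^4+4x^3-11x^2-74x-480 = ((1/3)x)(3x^3+12x^2-75x-300) + (14x^2+26x-480)
  3x^3+12x^2-75x-300 = ((3/14)x+45/98)(14x^2+26x-480) + ((780/49)x-3900/49)
  14x^2+26x-480 = ((343/390)x+392/65)((780/49)x-3900/49) + (0)
Last nonzero remainder: (780/49)x-3900/49. Dividing through by 780/49 gives the monic gcd x-5.

x-5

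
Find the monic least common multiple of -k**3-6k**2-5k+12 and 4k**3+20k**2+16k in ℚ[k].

k**5+7k**4+11k**3-7k**2-12k

By polynomial division,
  -k**3-6k**2-5k+12 = (-1/4)(4k**3+20k**2+16k) + (-k**2-k+12)
  4k**3+20k**2+16k = (-4k-16)(-k**2-k+12) + (48k+192)
  -k**2-k+12 = (-(1/48)k+1/16)(48k+192) + (0)
Last nonzero remainder: 48k+192. Dividing through by 48 gives the monic gcd k+4.
Then lcm(f, g) = f·g / gcd(f, g); expanding and making the result monic gives the answer.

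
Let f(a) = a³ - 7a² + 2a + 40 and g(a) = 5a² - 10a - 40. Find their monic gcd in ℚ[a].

a² - 2a - 8

Euclidean algorithm in ℚ[a]:
  a³ - 7a² + 2a + 40 = ((1/5)a - 1)(5a² - 10a - 40) + (0)
Last nonzero remainder: 5a² - 10a - 40. Dividing through by 5 gives the monic gcd a² - 2a - 8.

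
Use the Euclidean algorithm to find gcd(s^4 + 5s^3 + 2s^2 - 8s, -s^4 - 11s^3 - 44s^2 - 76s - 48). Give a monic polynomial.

s^2 + 6s + 8

Euclidean algorithm in ℚ[s]:
  s^4 + 5s^3 + 2s^2 - 8s = (-1)(-s^4 - 11s^3 - 44s^2 - 76s - 48) + (-6s^3 - 42s^2 - 84s - 48)
  -s^4 - 11s^3 - 44s^2 - 76s - 48 = ((1/6)s + 2/3)(-6s^3 - 42s^2 - 84s - 48) + (-2s^2 - 12s - 16)
  -6s^3 - 42s^2 - 84s - 48 = (3s + 3)(-2s^2 - 12s - 16) + (0)
Last nonzero remainder: -2s^2 - 12s - 16. Dividing through by -2 gives the monic gcd s^2 + 6s + 8.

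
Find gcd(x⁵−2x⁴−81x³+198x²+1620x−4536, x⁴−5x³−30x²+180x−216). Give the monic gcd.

Repeated division with remainder:
  x⁵−2x⁴−81x³+198x²+1620x−4536 = (x+3)(x⁴−5x³−30x²+180x−216) + (−36x³+108x²+1296x−3888)
  x⁴−5x³−30x²+180x−216 = (−(1/36)x+1/18)(−36x³+108x²+1296x−3888) + (0)
Last nonzero remainder: −36x³+108x²+1296x−3888. Dividing through by −36 gives the monic gcd x³−3x²−36x+108.

x³−3x²−36x+108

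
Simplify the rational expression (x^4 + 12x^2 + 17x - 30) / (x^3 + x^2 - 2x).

Repeated division with remainder:
  x^4 + 12x^2 + 17x - 30 = (x - 1)(x^3 + x^2 - 2x) + (15x^2 + 15x - 30)
  x^3 + x^2 - 2x = ((1/15)x)(15x^2 + 15x - 30) + (0)
Last nonzero remainder: 15x^2 + 15x - 30. Dividing through by 15 gives the monic gcd x^2 + x - 2.
Cancel x^2 + x - 2 from numerator and denominator to get the reduced form.

(x^2 - x + 15)/(x)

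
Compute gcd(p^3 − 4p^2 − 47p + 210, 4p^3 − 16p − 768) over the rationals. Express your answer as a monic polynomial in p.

Euclidean algorithm in ℚ[p]:
  p^3 − 4p^2 − 47p + 210 = (1/4)(4p^3 − 16p − 768) + (−4p^2 − 43p + 402)
  4p^3 − 16p − 768 = (−p + 43/4)(−4p^2 − 43p + 402) + ((3393/4)p − 10179/2)
  −4p^2 − 43p + 402 = (−(16/3393)p − 268/3393)((3393/4)p − 10179/2) + (0)
Last nonzero remainder: (3393/4)p − 10179/2. Dividing through by 3393/4 gives the monic gcd p − 6.

p − 6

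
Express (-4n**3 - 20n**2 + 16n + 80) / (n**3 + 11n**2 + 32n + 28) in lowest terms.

Apply the Euclidean algorithm:
  -4n**3 - 20n**2 + 16n + 80 = (-4)(n**3 + 11n**2 + 32n + 28) + (24n**2 + 144n + 192)
  n**3 + 11n**2 + 32n + 28 = ((1/24)n + 5/24)(24n**2 + 144n + 192) + (-6n - 12)
  24n**2 + 144n + 192 = (-4n - 16)(-6n - 12) + (0)
Last nonzero remainder: -6n - 12. Dividing through by -6 gives the monic gcd n + 2.
Cancel n + 2 from numerator and denominator to get the reduced form.

(-4n**2 - 12n + 40)/(n**2 + 9n + 14)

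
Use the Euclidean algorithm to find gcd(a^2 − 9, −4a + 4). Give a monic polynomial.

1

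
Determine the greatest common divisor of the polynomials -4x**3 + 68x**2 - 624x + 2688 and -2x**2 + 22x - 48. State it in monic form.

x - 8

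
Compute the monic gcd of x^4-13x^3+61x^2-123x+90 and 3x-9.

By polynomial division,
  x^4-13x^3+61x^2-123x+90 = ((1/3)x^3-(10/3)x^2+(31/3)x-10)(3x-9) + (0)
Last nonzero remainder: 3x-9. Dividing through by 3 gives the monic gcd x-3.

x-3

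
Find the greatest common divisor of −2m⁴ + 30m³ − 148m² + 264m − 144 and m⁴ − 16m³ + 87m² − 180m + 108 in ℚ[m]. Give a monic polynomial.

Apply the Euclidean algorithm:
  −2m⁴ + 30m³ − 148m² + 264m − 144 = (−2)(m⁴ − 16m³ + 87m² − 180m + 108) + (−2m³ + 26m² − 96m + 72)
  m⁴ − 16m³ + 87m² − 180m + 108 = (−(1/2)m + 3/2)(−2m³ + 26m² − 96m + 72) + (0)
Last nonzero remainder: −2m³ + 26m² − 96m + 72. Dividing through by −2 gives the monic gcd m³ − 13m² + 48m − 36.

m³ − 13m² + 48m − 36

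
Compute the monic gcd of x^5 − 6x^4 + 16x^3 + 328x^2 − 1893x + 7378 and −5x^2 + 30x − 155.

x^2 − 6x + 31

Apply the Euclidean algorithm:
  x^5 − 6x^4 + 16x^3 + 328x^2 − 1893x + 7378 = (−(1/5)x^3 + 3x − 238/5)(−5x^2 + 30x − 155) + (0)
Last nonzero remainder: −5x^2 + 30x − 155. Dividing through by −5 gives the monic gcd x^2 − 6x + 31.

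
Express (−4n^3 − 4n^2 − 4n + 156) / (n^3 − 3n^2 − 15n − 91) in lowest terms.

Euclidean algorithm in ℚ[n]:
  −4n^3 − 4n^2 − 4n + 156 = (−4)(n^3 − 3n^2 − 15n − 91) + (−16n^2 − 64n − 208)
  n^3 − 3n^2 − 15n − 91 = (−(1/16)n + 7/16)(−16n^2 − 64n − 208) + (0)
Last nonzero remainder: −16n^2 − 64n − 208. Dividing through by −16 gives the monic gcd n^2 + 4n + 13.
Cancel n^2 + 4n + 13 from numerator and denominator to get the reduced form.

(−4n + 12)/(n − 7)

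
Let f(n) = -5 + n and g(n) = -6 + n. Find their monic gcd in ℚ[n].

Euclidean algorithm in ℚ[n]:
  n - 5 = (n - 6) + (1)
  n - 6 = (n - 6)(1) + (0)
The last nonzero remainder is the constant 1, so the polynomials are coprime and gcd = 1.

1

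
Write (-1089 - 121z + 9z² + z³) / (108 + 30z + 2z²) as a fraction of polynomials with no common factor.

(-121 + z²)/(12 + 2z)

Repeated division with remainder:
  z³ + 9z² - 121z - 1089 = ((1/2)z - 3)(2z² + 30z + 108) + (-85z - 765)
  2z² + 30z + 108 = (-(2/85)z - 12/85)(-85z - 765) + (0)
Last nonzero remainder: -85z - 765. Dividing through by -85 gives the monic gcd z + 9.
Cancel z + 9 from numerator and denominator to get the reduced form.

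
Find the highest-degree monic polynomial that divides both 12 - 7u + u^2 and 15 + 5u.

Apply the Euclidean algorithm:
  u^2 - 7u + 12 = ((1/5)u - 2)(5u + 15) + (42)
  5u + 15 = ((5/42)u + 5/14)(42) + (0)
The last nonzero remainder is the constant 42, so the polynomials are coprime and gcd = 1.

1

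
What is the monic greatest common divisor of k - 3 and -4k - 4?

1

By polynomial division,
  k - 3 = (-1/4)(-4k - 4) + (-4)
  -4k - 4 = (k + 1)(-4) + (0)
The last nonzero remainder is the constant -4, so the polynomials are coprime and gcd = 1.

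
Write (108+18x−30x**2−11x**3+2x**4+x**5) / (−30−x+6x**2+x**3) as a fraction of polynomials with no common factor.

(−18−6x+x**2+x**3)/(5+x)

Euclidean algorithm in ℚ[x]:
  x**5+2x**4−11x**3−30x**2+18x+108 = (x**2−4x+14)(x**3+6x**2−x−30) + (−88x**2−88x+528)
  x**3+6x**2−x−30 = (−(1/88)x−5/88)(−88x**2−88x+528) + (0)
Last nonzero remainder: −88x**2−88x+528. Dividing through by −88 gives the monic gcd x**2+x−6.
Cancel x**2+x−6 from numerator and denominator to get the reduced form.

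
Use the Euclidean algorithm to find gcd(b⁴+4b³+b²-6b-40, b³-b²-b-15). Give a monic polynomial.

b²+2b+5

By polynomial division,
  b⁴+4b³+b²-6b-40 = (b+5)(b³-b²-b-15) + (7b²+14b+35)
  b³-b²-b-15 = ((1/7)b-3/7)(7b²+14b+35) + (0)
Last nonzero remainder: 7b²+14b+35. Dividing through by 7 gives the monic gcd b²+2b+5.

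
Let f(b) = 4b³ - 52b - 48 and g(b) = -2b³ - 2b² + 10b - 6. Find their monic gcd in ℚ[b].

b + 3

Apply the Euclidean algorithm:
  4b³ - 52b - 48 = (-2)(-2b³ - 2b² + 10b - 6) + (-4b² - 32b - 60)
  -2b³ - 2b² + 10b - 6 = ((1/2)b - 7/2)(-4b² - 32b - 60) + (-72b - 216)
  -4b² - 32b - 60 = ((1/18)b + 5/18)(-72b - 216) + (0)
Last nonzero remainder: -72b - 216. Dividing through by -72 gives the monic gcd b + 3.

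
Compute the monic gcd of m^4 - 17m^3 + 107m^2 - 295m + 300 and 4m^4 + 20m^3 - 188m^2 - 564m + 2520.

m^2 - 8m + 15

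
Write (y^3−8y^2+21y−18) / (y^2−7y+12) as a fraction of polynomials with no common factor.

(y^2−5y+6)/(y−4)

By polynomial division,
  y^3−8y^2+21y−18 = (y−1)(y^2−7y+12) + (2y−6)
  y^2−7y+12 = ((1/2)y−2)(2y−6) + (0)
Last nonzero remainder: 2y−6. Dividing through by 2 gives the monic gcd y−3.
Cancel y−3 from numerator and denominator to get the reduced form.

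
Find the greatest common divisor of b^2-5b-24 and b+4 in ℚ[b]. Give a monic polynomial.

1

Euclidean algorithm in ℚ[b]:
  b^2-5b-24 = (b-9)(b+4) + (12)
  b+4 = ((1/12)b+1/3)(12) + (0)
The last nonzero remainder is the constant 12, so the polynomials are coprime and gcd = 1.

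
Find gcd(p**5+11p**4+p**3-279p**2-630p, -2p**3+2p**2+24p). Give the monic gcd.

p**2+3p

By polynomial division,
  p**5+11p**4+p**3-279p**2-630p = (-(1/2)p**2-6p-25/2)(-2p**3+2p**2+24p) + (-110p**2-330p)
  -2p**3+2p**2+24p = ((1/55)p-4/55)(-110p**2-330p) + (0)
Last nonzero remainder: -110p**2-330p. Dividing through by -110 gives the monic gcd p**2+3p.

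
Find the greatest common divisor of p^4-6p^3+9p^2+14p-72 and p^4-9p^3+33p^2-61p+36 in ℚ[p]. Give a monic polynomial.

p^3-8p^2+25p-36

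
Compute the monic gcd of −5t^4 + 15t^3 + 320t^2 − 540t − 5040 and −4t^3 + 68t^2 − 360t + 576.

Repeated division with remainder:
  −5t^4 + 15t^3 + 320t^2 − 540t − 5040 = ((5/4)t + 35/2)(−4t^3 + 68t^2 − 360t + 576) + (−420t^2 + 5040t − 15120)
  −4t^3 + 68t^2 − 360t + 576 = ((1/105)t − 1/21)(−420t^2 + 5040t − 15120) + (24t − 144)
  −420t^2 + 5040t − 15120 = (−(35/2)t + 105)(24t − 144) + (0)
Last nonzero remainder: 24t − 144. Dividing through by 24 gives the monic gcd t − 6.

t − 6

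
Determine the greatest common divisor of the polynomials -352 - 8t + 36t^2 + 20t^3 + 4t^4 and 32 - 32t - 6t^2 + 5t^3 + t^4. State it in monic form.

Euclidean algorithm in ℚ[t]:
  4t^4 + 20t^3 + 36t^2 - 8t - 352 = (4)(t^4 + 5t^3 - 6t^2 - 32t + 32) + (60t^2 + 120t - 480)
  t^4 + 5t^3 - 6t^2 - 32t + 32 = ((1/60)t^2 + (1/20)t - 1/15)(60t^2 + 120t - 480) + (0)
Last nonzero remainder: 60t^2 + 120t - 480. Dividing through by 60 gives the monic gcd t^2 + 2t - 8.

-8 + 2t + t^2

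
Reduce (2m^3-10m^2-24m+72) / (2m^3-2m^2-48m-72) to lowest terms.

(m-2)/(m+2)

Euclidean algorithm in ℚ[m]:
  2m^3-10m^2-24m+72 = (2m^3-2m^2-48m-72) + (-8m^2+24m+144)
  2m^3-2m^2-48m-72 = (-(1/4)m-1/2)(-8m^2+24m+144) + (0)
Last nonzero remainder: -8m^2+24m+144. Dividing through by -8 gives the monic gcd m^2-3m-18.
Cancel m^2-3m-18 from numerator and denominator to get the reduced form.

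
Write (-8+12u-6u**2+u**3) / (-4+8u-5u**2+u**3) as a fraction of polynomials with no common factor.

(-2+u)/(-1+u)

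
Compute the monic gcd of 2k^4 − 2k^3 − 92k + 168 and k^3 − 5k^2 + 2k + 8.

k − 2

Apply the Euclidean algorithm:
  2k^4 − 2k^3 − 92k + 168 = (2k + 8)(k^3 − 5k^2 + 2k + 8) + (36k^2 − 124k + 104)
  k^3 − 5k^2 + 2k + 8 = ((1/36)k − 7/162)(36k^2 − 124k + 104) + (−(506/81)k + 1012/81)
  36k^2 − 124k + 104 = (−(1458/253)k + 2106/253)(−(506/81)k + 1012/81) + (0)
Last nonzero remainder: −(506/81)k + 1012/81. Dividing through by −506/81 gives the monic gcd k − 2.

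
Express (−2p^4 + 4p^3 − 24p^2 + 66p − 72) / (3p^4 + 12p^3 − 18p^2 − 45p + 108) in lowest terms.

(−2p^2 − 2p − 24)/(3p^2 + 21p + 36)

By polynomial division,
  −2p^4 + 4p^3 − 24p^2 + 66p − 72 = (−2/3)(3p^4 + 12p^3 − 18p^2 − 45p + 108) + (12p^3 − 36p^2 + 36p)
  3p^4 + 12p^3 − 18p^2 − 45p + 108 = ((1/4)p + 7/4)(12p^3 − 36p^2 + 36p) + (36p^2 − 108p + 108)
  12p^3 − 36p^2 + 36p = ((1/3)p)(36p^2 − 108p + 108) + (0)
Last nonzero remainder: 36p^2 − 108p + 108. Dividing through by 36 gives the monic gcd p^2 − 3p + 3.
Cancel p^2 − 3p + 3 from numerator and denominator to get the reduced form.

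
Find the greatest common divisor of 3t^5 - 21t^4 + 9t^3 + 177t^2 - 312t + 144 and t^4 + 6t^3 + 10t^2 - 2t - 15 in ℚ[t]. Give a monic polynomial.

t^2 + 2t - 3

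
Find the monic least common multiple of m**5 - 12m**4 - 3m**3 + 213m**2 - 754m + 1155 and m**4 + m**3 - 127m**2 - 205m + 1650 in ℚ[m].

Apply the Euclidean algorithm:
  m**5 - 12m**4 - 3m**3 + 213m**2 - 754m + 1155 = (m - 13)(m**4 + m**3 - 127m**2 - 205m + 1650) + (137m**3 - 1233m**2 - 5069m + 22605)
  m**4 + m**3 - 127m**2 - 205m + 1650 = ((1/137)m + 10/137)(137m**3 - 1233m**2 - 5069m + 22605) + (0)
Last nonzero remainder: 137m**3 - 1233m**2 - 5069m + 22605. Dividing through by 137 gives the monic gcd m**3 - 9m**2 - 37m + 165.
Then lcm(f, g) = f·g / gcd(f, g); expanding and making the result monic gives the answer.

m**6 - 2m**5 - 123m**4 + 183m**3 + 1376m**2 - 6385m + 11550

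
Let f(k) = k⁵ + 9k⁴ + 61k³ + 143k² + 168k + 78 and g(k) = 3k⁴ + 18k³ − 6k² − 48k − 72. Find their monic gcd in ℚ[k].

k² + 2k + 2

Repeated division with remainder:
  k⁵ + 9k⁴ + 61k³ + 143k² + 168k + 78 = ((1/3)k + 1)(3k⁴ + 18k³ − 6k² − 48k − 72) + (45k³ + 165k² + 240k + 150)
  3k⁴ + 18k³ − 6k² − 48k − 72 = ((1/15)k + 7/45)(45k³ + 165k² + 240k + 150) + (−(143/3)k² − (286/3)k − 286/3)
  45k³ + 165k² + 240k + 150 = (−(135/143)k − 225/143)(−(143/3)k² − (286/3)k − 286/3) + (0)
Last nonzero remainder: −(143/3)k² − (286/3)k − 286/3. Dividing through by −143/3 gives the monic gcd k² + 2k + 2.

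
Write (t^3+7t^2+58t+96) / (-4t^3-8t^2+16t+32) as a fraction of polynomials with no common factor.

Repeated division with remainder:
  t^3+7t^2+58t+96 = (-1/4)(-4t^3-8t^2+16t+32) + (5t^2+62t+104)
  -4t^3-8t^2+16t+32 = (-(4/5)t+208/25)(5t^2+62t+104) + (-(10416/25)t-20832/25)
  5t^2+62t+104 = (-(125/10416)t-325/2604)(-(10416/25)t-20832/25) + (0)
Last nonzero remainder: -(10416/25)t-20832/25. Dividing through by -10416/25 gives the monic gcd t+2.
Cancel t+2 from numerator and denominator to get the reduced form.

(-t^2-5t-48)/(4t^2-16)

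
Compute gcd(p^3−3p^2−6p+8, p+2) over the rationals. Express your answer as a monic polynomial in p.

p+2

By polynomial division,
  p^3−3p^2−6p+8 = (p^2−5p+4)(p+2) + (0)
The last nonzero remainder p+2 is already monic.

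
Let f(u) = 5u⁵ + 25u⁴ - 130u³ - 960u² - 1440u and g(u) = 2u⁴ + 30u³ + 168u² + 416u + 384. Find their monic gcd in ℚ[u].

u³ + 11u² + 40u + 48

Euclidean algorithm in ℚ[u]:
  5u⁵ + 25u⁴ - 130u³ - 960u² - 1440u = ((5/2)u - 25)(2u⁴ + 30u³ + 168u² + 416u + 384) + (200u³ + 2200u² + 8000u + 9600)
  2u⁴ + 30u³ + 168u² + 416u + 384 = ((1/100)u + 1/25)(200u³ + 2200u² + 8000u + 9600) + (0)
Last nonzero remainder: 200u³ + 2200u² + 8000u + 9600. Dividing through by 200 gives the monic gcd u³ + 11u² + 40u + 48.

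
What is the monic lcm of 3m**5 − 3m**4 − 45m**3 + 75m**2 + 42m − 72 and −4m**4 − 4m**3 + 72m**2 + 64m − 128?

m**7 − 3m**6 − 21m**5 + 63m**4 + 84m**3 − 252m**2 − 64m + 192

Apply the Euclidean algorithm:
  3m**5 − 3m**4 − 45m**3 + 75m**2 + 42m − 72 = (−(3/4)m + 3/2)(−4m**4 − 4m**3 + 72m**2 + 64m − 128) + (15m**3 + 15m**2 − 150m + 120)
  −4m**4 − 4m**3 + 72m**2 + 64m − 128 = (−(4/15)m)(15m**3 + 15m**2 − 150m + 120) + (32m**2 + 96m − 128)
  15m**3 + 15m**2 − 150m + 120 = ((15/32)m − 15/16)(32m**2 + 96m − 128) + (0)
Last nonzero remainder: 32m**2 + 96m − 128. Dividing through by 32 gives the monic gcd m**2 + 3m − 4.
Then lcm(f, g) = f·g / gcd(f, g); expanding and making the result monic gives the answer.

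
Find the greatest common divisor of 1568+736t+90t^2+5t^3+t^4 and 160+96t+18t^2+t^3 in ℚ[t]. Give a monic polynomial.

By polynomial division,
  t^4+5t^3+90t^2+736t+1568 = (t−13)(t^3+18t^2+96t+160) + (228t^2+1824t+3648)
  t^3+18t^2+96t+160 = ((1/228)t+5/114)(228t^2+1824t+3648) + (0)
Last nonzero remainder: 228t^2+1824t+3648. Dividing through by 228 gives the monic gcd t^2+8t+16.

16+8t+t^2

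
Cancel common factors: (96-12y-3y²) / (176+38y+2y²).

(12-3y)/(22+2y)

Euclidean algorithm in ℚ[y]:
  -3y²-12y+96 = (-3/2)(2y²+38y+176) + (45y+360)
  2y²+38y+176 = ((2/45)y+22/45)(45y+360) + (0)
Last nonzero remainder: 45y+360. Dividing through by 45 gives the monic gcd y+8.
Cancel y+8 from numerator and denominator to get the reduced form.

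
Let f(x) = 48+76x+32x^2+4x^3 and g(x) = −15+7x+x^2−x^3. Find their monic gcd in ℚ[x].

By polynomial division,
  4x^3+32x^2+76x+48 = (−4)(−x^3+x^2+7x−15) + (36x^2+104x−12)
  −x^3+x^2+7x−15 = (−(1/36)x+35/324)(36x^2+104x−12) + (−(370/81)x−370/27)
  36x^2+104x−12 = (−(1458/185)x+162/185)(−(370/81)x−370/27) + (0)
Last nonzero remainder: −(370/81)x−370/27. Dividing through by −370/81 gives the monic gcd x+3.

3+x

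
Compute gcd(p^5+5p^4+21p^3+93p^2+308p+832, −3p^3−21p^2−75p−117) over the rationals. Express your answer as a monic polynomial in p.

p^2+4p+13

Repeated division with remainder:
  p^5+5p^4+21p^3+93p^2+308p+832 = (−(1/3)p^2+(2/3)p−10/3)(−3p^3−21p^2−75p−117) + (34p^2+136p+442)
  −3p^3−21p^2−75p−117 = (−(3/34)p−9/34)(34p^2+136p+442) + (0)
Last nonzero remainder: 34p^2+136p+442. Dividing through by 34 gives the monic gcd p^2+4p+13.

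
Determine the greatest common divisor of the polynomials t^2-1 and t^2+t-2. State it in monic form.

Apply the Euclidean algorithm:
  t^2-1 = (t^2+t-2) + (-t+1)
  t^2+t-2 = (-t-2)(-t+1) + (0)
Last nonzero remainder: -t+1. Dividing through by -1 gives the monic gcd t-1.

t-1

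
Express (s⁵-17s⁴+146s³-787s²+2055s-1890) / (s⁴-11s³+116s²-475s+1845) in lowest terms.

(s³-12s²+41s-42)/(s²-6s+41)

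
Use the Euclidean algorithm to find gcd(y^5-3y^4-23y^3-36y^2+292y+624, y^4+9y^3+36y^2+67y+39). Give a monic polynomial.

y^2+5y+13

Apply the Euclidean algorithm:
  y^5-3y^4-23y^3-36y^2+292y+624 = (y-12)(y^4+9y^3+36y^2+67y+39) + (49y^3+329y^2+1057y+1092)
  y^4+9y^3+36y^2+67y+39 = ((1/49)y+16/343)(49y^3+329y^2+1057y+1092) + (-(45/49)y^2-(225/49)y-585/49)
  49y^3+329y^2+1057y+1092 = (-(2401/45)y-1372/15)(-(45/49)y^2-(225/49)y-585/49) + (0)
Last nonzero remainder: -(45/49)y^2-(225/49)y-585/49. Dividing through by -45/49 gives the monic gcd y^2+5y+13.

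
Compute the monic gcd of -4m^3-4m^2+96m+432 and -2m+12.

m-6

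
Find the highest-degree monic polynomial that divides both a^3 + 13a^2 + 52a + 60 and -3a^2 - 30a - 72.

a + 6

Apply the Euclidean algorithm:
  a^3 + 13a^2 + 52a + 60 = (-(1/3)a - 1)(-3a^2 - 30a - 72) + (-2a - 12)
  -3a^2 - 30a - 72 = ((3/2)a + 6)(-2a - 12) + (0)
Last nonzero remainder: -2a - 12. Dividing through by -2 gives the monic gcd a + 6.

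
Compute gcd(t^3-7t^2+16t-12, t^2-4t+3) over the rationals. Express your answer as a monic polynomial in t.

t-3

Apply the Euclidean algorithm:
  t^3-7t^2+16t-12 = (t-3)(t^2-4t+3) + (t-3)
  t^2-4t+3 = (t-1)(t-3) + (0)
The last nonzero remainder t-3 is already monic.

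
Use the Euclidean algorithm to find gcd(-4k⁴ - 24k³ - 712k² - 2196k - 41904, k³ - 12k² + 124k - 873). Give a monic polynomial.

k² - 3k + 97

By polynomial division,
  -4k⁴ - 24k³ - 712k² - 2196k - 41904 = (-4k - 72)(k³ - 12k² + 124k - 873) + (-1080k² + 3240k - 104760)
  k³ - 12k² + 124k - 873 = (-(1/1080)k + 1/120)(-1080k² + 3240k - 104760) + (0)
Last nonzero remainder: -1080k² + 3240k - 104760. Dividing through by -1080 gives the monic gcd k² - 3k + 97.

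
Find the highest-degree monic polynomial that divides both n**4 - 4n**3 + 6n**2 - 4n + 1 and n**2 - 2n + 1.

n**2 - 2n + 1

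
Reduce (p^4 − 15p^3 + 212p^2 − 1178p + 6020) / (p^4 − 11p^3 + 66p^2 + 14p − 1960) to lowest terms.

(p^2 − 7p + 86)/(p^2 − 3p − 28)

By polynomial division,
  p^4 − 15p^3 + 212p^2 − 1178p + 6020 = (p^4 − 11p^3 + 66p^2 + 14p − 1960) + (−4p^3 + 146p^2 − 1192p + 7980)
  p^4 − 11p^3 + 66p^2 + 14p − 1960 = (−(1/4)p − 51/8)(−4p^3 + 146p^2 − 1192p + 7980) + ((2795/4)p^2 − 5590p + 97825/2)
  −4p^3 + 146p^2 − 1192p + 7980 = (−(16/2795)p + 456/2795)((2795/4)p^2 − 5590p + 97825/2) + (0)
Last nonzero remainder: (2795/4)p^2 − 5590p + 97825/2. Dividing through by 2795/4 gives the monic gcd p^2 − 8p + 70.
Cancel p^2 − 8p + 70 from numerator and denominator to get the reduced form.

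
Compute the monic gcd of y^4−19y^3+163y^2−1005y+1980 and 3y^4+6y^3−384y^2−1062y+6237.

y^2−14y+33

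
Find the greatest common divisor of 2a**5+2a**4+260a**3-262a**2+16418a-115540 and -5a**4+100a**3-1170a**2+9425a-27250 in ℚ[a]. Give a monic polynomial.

a**3-10a**2+134a-545

Repeated division with remainder:
  2a**5+2a**4+260a**3-262a**2+16418a-115540 = (-(2/5)a-42/5)(-5a**4+100a**3-1170a**2+9425a-27250) + (632a**3-6320a**2+84688a-344440)
  -5a**4+100a**3-1170a**2+9425a-27250 = (-(5/632)a+25/316)(632a**3-6320a**2+84688a-344440) + (0)
Last nonzero remainder: 632a**3-6320a**2+84688a-344440. Dividing through by 632 gives the monic gcd a**3-10a**2+134a-545.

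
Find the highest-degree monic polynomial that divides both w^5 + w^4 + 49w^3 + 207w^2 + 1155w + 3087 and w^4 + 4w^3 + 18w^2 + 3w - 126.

w^3 + 6w^2 + 30w + 63

Apply the Euclidean algorithm:
  w^5 + w^4 + 49w^3 + 207w^2 + 1155w + 3087 = (w - 3)(w^4 + 4w^3 + 18w^2 + 3w - 126) + (43w^3 + 258w^2 + 1290w + 2709)
  w^4 + 4w^3 + 18w^2 + 3w - 126 = ((1/43)w - 2/43)(43w^3 + 258w^2 + 1290w + 2709) + (0)
Last nonzero remainder: 43w^3 + 258w^2 + 1290w + 2709. Dividing through by 43 gives the monic gcd w^3 + 6w^2 + 30w + 63.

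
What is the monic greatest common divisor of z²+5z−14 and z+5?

1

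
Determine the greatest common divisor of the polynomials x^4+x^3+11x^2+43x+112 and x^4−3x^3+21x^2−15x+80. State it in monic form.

Euclidean algorithm in ℚ[x]:
  x^4+x^3+11x^2+43x+112 = (x^4−3x^3+21x^2−15x+80) + (4x^3−10x^2+58x+32)
  x^4−3x^3+21x^2−15x+80 = ((1/4)x−1/8)(4x^3−10x^2+58x+32) + ((21/4)x^2−(63/4)x+84)
  4x^3−10x^2+58x+32 = ((16/21)x+8/21)((21/4)x^2−(63/4)x+84) + (0)
Last nonzero remainder: (21/4)x^2−(63/4)x+84. Dividing through by 21/4 gives the monic gcd x^2−3x+16.

x^2−3x+16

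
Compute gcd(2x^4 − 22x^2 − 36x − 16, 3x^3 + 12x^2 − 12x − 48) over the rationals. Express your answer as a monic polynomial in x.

x + 2

Apply the Euclidean algorithm:
  2x^4 − 22x^2 − 36x − 16 = ((2/3)x − 8/3)(3x^3 + 12x^2 − 12x − 48) + (18x^2 − 36x − 144)
  3x^3 + 12x^2 − 12x − 48 = ((1/6)x + 1)(18x^2 − 36x − 144) + (48x + 96)
  18x^2 − 36x − 144 = ((3/8)x − 3/2)(48x + 96) + (0)
Last nonzero remainder: 48x + 96. Dividing through by 48 gives the monic gcd x + 2.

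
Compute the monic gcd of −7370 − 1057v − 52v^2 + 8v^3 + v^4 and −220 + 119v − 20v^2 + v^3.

−11 + v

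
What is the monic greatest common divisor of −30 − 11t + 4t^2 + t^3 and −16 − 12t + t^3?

2 + t

Apply the Euclidean algorithm:
  t^3 + 4t^2 − 11t − 30 = (t^3 − 12t − 16) + (4t^2 + t − 14)
  t^3 − 12t − 16 = ((1/4)t − 1/16)(4t^2 + t − 14) + (−(135/16)t − 135/8)
  4t^2 + t − 14 = (−(64/135)t + 112/135)(−(135/16)t − 135/8) + (0)
Last nonzero remainder: −(135/16)t − 135/8. Dividing through by −135/16 gives the monic gcd t + 2.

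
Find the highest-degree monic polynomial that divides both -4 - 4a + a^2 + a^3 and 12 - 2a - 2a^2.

-2 + a

Apply the Euclidean algorithm:
  a^3 + a^2 - 4a - 4 = (-(1/2)a)(-2a^2 - 2a + 12) + (2a - 4)
  -2a^2 - 2a + 12 = (-a - 3)(2a - 4) + (0)
Last nonzero remainder: 2a - 4. Dividing through by 2 gives the monic gcd a - 2.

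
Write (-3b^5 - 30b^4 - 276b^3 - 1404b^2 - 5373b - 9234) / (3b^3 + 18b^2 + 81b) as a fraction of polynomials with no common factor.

By polynomial division,
  -3b^5 - 30b^4 - 276b^3 - 1404b^2 - 5373b - 9234 = (-b^2 - 4b - 41)(3b^3 + 18b^2 + 81b) + (-342b^2 - 2052b - 9234)
  3b^3 + 18b^2 + 81b = (-(1/114)b)(-342b^2 - 2052b - 9234) + (0)
Last nonzero remainder: -342b^2 - 2052b - 9234. Dividing through by -342 gives the monic gcd b^2 + 6b + 27.
Cancel b^2 + 6b + 27 from numerator and denominator to get the reduced form.

(-b^3 - 4b^2 - 41b - 114)/(b)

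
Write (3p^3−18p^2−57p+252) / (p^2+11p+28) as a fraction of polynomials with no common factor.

(3p^2−30p+63)/(p+7)

Apply the Euclidean algorithm:
  3p^3−18p^2−57p+252 = (3p−51)(p^2+11p+28) + (420p+1680)
  p^2+11p+28 = ((1/420)p+1/60)(420p+1680) + (0)
Last nonzero remainder: 420p+1680. Dividing through by 420 gives the monic gcd p+4.
Cancel p+4 from numerator and denominator to get the reduced form.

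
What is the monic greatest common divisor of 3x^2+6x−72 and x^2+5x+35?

Repeated division with remainder:
  3x^2+6x−72 = (3)(x^2+5x+35) + (−9x−177)
  x^2+5x+35 = (−(1/9)x+44/27)(−9x−177) + (2911/9)
  −9x−177 = (−(81/2911)x−1593/2911)(2911/9) + (0)
The last nonzero remainder is the constant 2911/9, so the polynomials are coprime and gcd = 1.

1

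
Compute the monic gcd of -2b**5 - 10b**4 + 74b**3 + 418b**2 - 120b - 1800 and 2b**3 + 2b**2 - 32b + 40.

Repeated division with remainder:
  -2b**5 - 10b**4 + 74b**3 + 418b**2 - 120b - 1800 = (-b**2 - 4b + 25)(2b**3 + 2b**2 - 32b + 40) + (280b**2 + 840b - 2800)
  2b**3 + 2b**2 - 32b + 40 = ((1/140)b - 1/70)(280b**2 + 840b - 2800) + (0)
Last nonzero remainder: 280b**2 + 840b - 2800. Dividing through by 280 gives the monic gcd b**2 + 3b - 10.

b**2 + 3b - 10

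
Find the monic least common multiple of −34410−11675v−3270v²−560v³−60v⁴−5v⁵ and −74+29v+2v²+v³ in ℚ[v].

−13764+2212v+1027v²+430v³+88v⁴+10v⁵+v⁶

Repeated division with remainder:
  −5v⁵−60v⁴−560v³−3270v²−11675v−34410 = (−5v²−50v−315)(v³+2v²+29v−74) + (−1560v²−6240v−57720)
  v³+2v²+29v−74 = (−(1/1560)v+1/780)(−1560v²−6240v−57720) + (0)
Last nonzero remainder: −1560v²−6240v−57720. Dividing through by −1560 gives the monic gcd v²+4v+37.
Then lcm(f, g) = f·g / gcd(f, g); expanding and making the result monic gives the answer.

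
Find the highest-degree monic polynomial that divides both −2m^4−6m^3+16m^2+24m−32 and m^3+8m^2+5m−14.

m^2+m−2

Repeated division with remainder:
  −2m^4−6m^3+16m^2+24m−32 = (−2m+10)(m^3+8m^2+5m−14) + (−54m^2−54m+108)
  m^3+8m^2+5m−14 = (−(1/54)m−7/54)(−54m^2−54m+108) + (0)
Last nonzero remainder: −54m^2−54m+108. Dividing through by −54 gives the monic gcd m^2+m−2.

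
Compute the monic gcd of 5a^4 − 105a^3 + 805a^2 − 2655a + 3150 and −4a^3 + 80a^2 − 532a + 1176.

a^2 − 13a + 42

Euclidean algorithm in ℚ[a]:
  5a^4 − 105a^3 + 805a^2 − 2655a + 3150 = (−(5/4)a + 5/4)(−4a^3 + 80a^2 − 532a + 1176) + (40a^2 − 520a + 1680)
  −4a^3 + 80a^2 − 532a + 1176 = (−(1/10)a + 7/10)(40a^2 − 520a + 1680) + (0)
Last nonzero remainder: 40a^2 − 520a + 1680. Dividing through by 40 gives the monic gcd a^2 − 13a + 42.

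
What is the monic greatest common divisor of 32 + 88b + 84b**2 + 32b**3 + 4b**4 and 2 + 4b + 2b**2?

Repeated division with remainder:
  4b**4 + 32b**3 + 84b**2 + 88b + 32 = (2b**2 + 12b + 16)(2b**2 + 4b + 2) + (0)
Last nonzero remainder: 2b**2 + 4b + 2. Dividing through by 2 gives the monic gcd b**2 + 2b + 1.

1 + 2b + b**2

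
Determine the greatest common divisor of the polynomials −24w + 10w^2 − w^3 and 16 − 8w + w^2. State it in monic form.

−4 + w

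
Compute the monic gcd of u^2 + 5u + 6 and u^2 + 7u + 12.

By polynomial division,
  u^2 + 5u + 6 = (u^2 + 7u + 12) + (−2u − 6)
  u^2 + 7u + 12 = (−(1/2)u − 2)(−2u − 6) + (0)
Last nonzero remainder: −2u − 6. Dividing through by −2 gives the monic gcd u + 3.

u + 3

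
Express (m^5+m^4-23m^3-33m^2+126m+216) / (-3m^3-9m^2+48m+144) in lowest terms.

(-m^3-2m^2+9m+18)/(3m+12)

Apply the Euclidean algorithm:
  m^5+m^4-23m^3-33m^2+126m+216 = (-(1/3)m^2+(2/3)m+1/3)(-3m^3-9m^2+48m+144) + (-14m^2+14m+168)
  -3m^3-9m^2+48m+144 = ((3/14)m+6/7)(-14m^2+14m+168) + (0)
Last nonzero remainder: -14m^2+14m+168. Dividing through by -14 gives the monic gcd m^2-m-12.
Cancel m^2-m-12 from numerator and denominator to get the reduced form.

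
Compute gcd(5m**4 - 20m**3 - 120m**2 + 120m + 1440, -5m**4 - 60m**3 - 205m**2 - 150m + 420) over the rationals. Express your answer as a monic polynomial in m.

m**2 + 6m + 12

Euclidean algorithm in ℚ[m]:
  5m**4 - 20m**3 - 120m**2 + 120m + 1440 = (-1)(-5m**4 - 60m**3 - 205m**2 - 150m + 420) + (-80m**3 - 325m**2 - 30m + 1860)
  -5m**4 - 60m**3 - 205m**2 - 150m + 420 = ((1/16)m + 127/256)(-80m**3 - 325m**2 - 30m + 1860) + (-(10725/256)m**2 - (32175/128)m - 32175/64)
  -80m**3 - 325m**2 - 30m + 1860 = ((4096/2145)m - 7936/2145)(-(10725/256)m**2 - (32175/128)m - 32175/64) + (0)
Last nonzero remainder: -(10725/256)m**2 - (32175/128)m - 32175/64. Dividing through by -10725/256 gives the monic gcd m**2 + 6m + 12.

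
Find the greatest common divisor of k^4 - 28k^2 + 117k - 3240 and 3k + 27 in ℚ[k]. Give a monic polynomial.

k + 9

By polynomial division,
  k^4 - 28k^2 + 117k - 3240 = ((1/3)k^3 - 3k^2 + (53/3)k - 120)(3k + 27) + (0)
Last nonzero remainder: 3k + 27. Dividing through by 3 gives the monic gcd k + 9.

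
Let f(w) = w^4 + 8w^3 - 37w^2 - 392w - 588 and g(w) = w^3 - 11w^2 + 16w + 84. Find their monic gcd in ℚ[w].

w^2 - 5w - 14

Apply the Euclidean algorithm:
  w^4 + 8w^3 - 37w^2 - 392w - 588 = (w + 19)(w^3 - 11w^2 + 16w + 84) + (156w^2 - 780w - 2184)
  w^3 - 11w^2 + 16w + 84 = ((1/156)w - 1/26)(156w^2 - 780w - 2184) + (0)
Last nonzero remainder: 156w^2 - 780w - 2184. Dividing through by 156 gives the monic gcd w^2 - 5w - 14.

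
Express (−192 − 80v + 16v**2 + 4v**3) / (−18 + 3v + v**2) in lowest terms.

(−32 − 8v + 4v**2)/(−3 + v)

Euclidean algorithm in ℚ[v]:
  4v**3 + 16v**2 − 80v − 192 = (4v + 4)(v**2 + 3v − 18) + (−20v − 120)
  v**2 + 3v − 18 = (−(1/20)v + 3/20)(−20v − 120) + (0)
Last nonzero remainder: −20v − 120. Dividing through by −20 gives the monic gcd v + 6.
Cancel v + 6 from numerator and denominator to get the reduced form.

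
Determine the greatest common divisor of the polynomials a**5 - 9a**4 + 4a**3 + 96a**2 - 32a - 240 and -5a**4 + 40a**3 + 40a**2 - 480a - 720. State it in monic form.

Euclidean algorithm in ℚ[a]:
  a**5 - 9a**4 + 4a**3 + 96a**2 - 32a - 240 = (-(1/5)a + 1/5)(-5a**4 + 40a**3 + 40a**2 - 480a - 720) + (4a**3 - 8a**2 - 80a - 96)
  -5a**4 + 40a**3 + 40a**2 - 480a - 720 = (-(5/4)a + 15/2)(4a**3 - 8a**2 - 80a - 96) + (0)
Last nonzero remainder: 4a**3 - 8a**2 - 80a - 96. Dividing through by 4 gives the monic gcd a**3 - 2a**2 - 20a - 24.

a**3 - 2a**2 - 20a - 24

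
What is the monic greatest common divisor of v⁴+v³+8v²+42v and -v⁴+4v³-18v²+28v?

Apply the Euclidean algorithm:
  v⁴+v³+8v²+42v = (-1)(-v⁴+4v³-18v²+28v) + (5v³-10v²+70v)
  -v⁴+4v³-18v²+28v = (-(1/5)v+2/5)(5v³-10v²+70v) + (0)
Last nonzero remainder: 5v³-10v²+70v. Dividing through by 5 gives the monic gcd v³-2v²+14v.

v³-2v²+14v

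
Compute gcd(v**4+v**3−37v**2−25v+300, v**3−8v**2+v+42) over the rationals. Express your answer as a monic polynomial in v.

By polynomial division,
  v**4+v**3−37v**2−25v+300 = (v+9)(v**3−8v**2+v+42) + (34v**2−76v−78)
  v**3−8v**2+v+42 = ((1/34)v−49/289)(34v**2−76v−78) + (−(2772/289)v+8316/289)
  34v**2−76v−78 = (−(4913/1386)v−3757/1386)(−(2772/289)v+8316/289) + (0)
Last nonzero remainder: −(2772/289)v+8316/289. Dividing through by −2772/289 gives the monic gcd v−3.

v−3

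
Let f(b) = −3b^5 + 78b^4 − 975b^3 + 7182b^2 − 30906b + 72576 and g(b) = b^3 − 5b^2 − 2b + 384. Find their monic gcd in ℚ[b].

Apply the Euclidean algorithm:
  −3b^5 + 78b^4 − 975b^3 + 7182b^2 − 30906b + 72576 = (−3b^2 + 63b − 666)(b^3 − 5b^2 − 2b + 384) + (5130b^2 − 56430b + 328320)
  b^3 − 5b^2 − 2b + 384 = ((1/5130)b + 1/855)(5130b^2 − 56430b + 328320) + (0)
Last nonzero remainder: 5130b^2 − 56430b + 328320. Dividing through by 5130 gives the monic gcd b^2 − 11b + 64.

b^2 − 11b + 64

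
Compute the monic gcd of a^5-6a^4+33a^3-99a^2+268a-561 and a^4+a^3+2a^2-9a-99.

a^3-2a^2+8a-33

Repeated division with remainder:
  a^5-6a^4+33a^3-99a^2+268a-561 = (a-7)(a^4+a^3+2a^2-9a-99) + (38a^3-76a^2+304a-1254)
  a^4+a^3+2a^2-9a-99 = ((1/38)a+3/38)(38a^3-76a^2+304a-1254) + (0)
Last nonzero remainder: 38a^3-76a^2+304a-1254. Dividing through by 38 gives the monic gcd a^3-2a^2+8a-33.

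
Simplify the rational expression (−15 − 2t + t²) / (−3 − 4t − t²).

By polynomial division,
  t² − 2t − 15 = (−1)(−t² − 4t − 3) + (−6t − 18)
  −t² − 4t − 3 = ((1/6)t + 1/6)(−6t − 18) + (0)
Last nonzero remainder: −6t − 18. Dividing through by −6 gives the monic gcd t + 3.
Cancel t + 3 from numerator and denominator to get the reduced form.

(5 − t)/(1 + t)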